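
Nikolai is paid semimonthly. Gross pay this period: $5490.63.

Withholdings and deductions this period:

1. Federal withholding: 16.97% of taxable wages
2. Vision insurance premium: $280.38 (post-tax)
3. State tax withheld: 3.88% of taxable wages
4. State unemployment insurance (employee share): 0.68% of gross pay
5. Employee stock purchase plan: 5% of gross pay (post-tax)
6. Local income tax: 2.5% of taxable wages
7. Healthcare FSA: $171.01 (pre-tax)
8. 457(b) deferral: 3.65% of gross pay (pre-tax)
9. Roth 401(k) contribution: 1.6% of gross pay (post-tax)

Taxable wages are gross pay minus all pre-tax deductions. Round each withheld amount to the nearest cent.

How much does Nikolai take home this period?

$3243.77

Healthcare FSA: $171.01
457(b) deferral: $5490.63 × 0.0365 = $200.41
Pre-tax total = $171.01 + $200.41 = $371.42
Taxable wages = $5490.63 − $371.42 = $5119.21
Local income tax: $5119.21 × 0.025 = $127.98
State tax withheld: $5119.21 × 0.0388 = $198.63
Federal withholding: $5119.21 × 0.1697 = $868.73
State unemployment insurance (employee share): $5490.63 × 0.0068 = $37.34
Vision insurance premium: $280.38
Roth 401(k) contribution: $5490.63 × 0.016 = $87.85
Employee stock purchase plan: $5490.63 × 0.05 = $274.53
Total deductions = $171.01 + $200.41 + $127.98 + $198.63 + $868.73 + $37.34 + $280.38 + $87.85 + $274.53 = $2246.86
Net pay = $5490.63 − $2246.86 = $3243.77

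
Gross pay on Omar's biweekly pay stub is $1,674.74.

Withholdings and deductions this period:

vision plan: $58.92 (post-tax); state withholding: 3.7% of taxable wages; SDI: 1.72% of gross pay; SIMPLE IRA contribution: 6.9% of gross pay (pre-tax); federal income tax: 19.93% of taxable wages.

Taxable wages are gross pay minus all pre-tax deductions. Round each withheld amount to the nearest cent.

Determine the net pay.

$1,103.02

SIMPLE IRA contribution: $1,674.74 × 0.069 = $115.56
Taxable wages = $1,674.74 − $115.56 = $1,559.18
Federal income tax: $1,559.18 × 0.1993 = $310.74
State withholding: $1,559.18 × 0.037 = $57.69
SDI: $1,674.74 × 0.0172 = $28.81
Vision plan: $58.92
Total deductions = $115.56 + $310.74 + $57.69 + $28.81 + $58.92 = $571.72
Net pay = $1,674.74 − $571.72 = $1,103.02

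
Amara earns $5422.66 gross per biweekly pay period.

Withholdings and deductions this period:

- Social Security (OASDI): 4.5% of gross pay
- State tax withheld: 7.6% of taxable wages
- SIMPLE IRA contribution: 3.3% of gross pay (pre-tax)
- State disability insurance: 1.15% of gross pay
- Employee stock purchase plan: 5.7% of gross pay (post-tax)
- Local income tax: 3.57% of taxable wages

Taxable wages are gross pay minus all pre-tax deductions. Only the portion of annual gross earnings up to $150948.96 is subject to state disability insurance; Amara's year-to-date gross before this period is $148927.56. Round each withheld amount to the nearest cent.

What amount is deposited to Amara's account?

$4081.63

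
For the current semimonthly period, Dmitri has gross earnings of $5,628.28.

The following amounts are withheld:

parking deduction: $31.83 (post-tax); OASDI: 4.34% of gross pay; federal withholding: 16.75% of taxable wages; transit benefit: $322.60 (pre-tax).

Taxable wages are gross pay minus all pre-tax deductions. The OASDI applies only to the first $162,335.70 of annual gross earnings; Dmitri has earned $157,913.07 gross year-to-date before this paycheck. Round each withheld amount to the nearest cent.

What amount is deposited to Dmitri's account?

Transit benefit: $322.60
Taxable wages = $5,628.28 − $322.60 = $5,305.68
Federal withholding: $5,305.68 × 0.1675 = $888.70
OASDI: only $162,335.70 − $157,913.07 = $4,422.63 of this check is subject → $4,422.63 × 0.0434 = $191.94
Parking deduction: $31.83
Total deductions = $322.60 + $888.70 + $191.94 + $31.83 = $1,435.07
Net pay = $5,628.28 − $1,435.07 = $4,193.21

$4,193.21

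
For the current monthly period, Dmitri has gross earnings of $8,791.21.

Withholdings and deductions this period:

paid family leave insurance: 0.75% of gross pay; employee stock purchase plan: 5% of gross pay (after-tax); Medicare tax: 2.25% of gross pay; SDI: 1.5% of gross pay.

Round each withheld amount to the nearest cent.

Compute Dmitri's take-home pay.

Medicare tax: $8,791.21 × 0.0225 = $197.80
Paid family leave insurance: $8,791.21 × 0.0075 = $65.93
SDI: $8,791.21 × 0.015 = $131.87
Employee stock purchase plan: $8,791.21 × 0.05 = $439.56
Total deductions = $197.80 + $65.93 + $131.87 + $439.56 = $835.16
Net pay = $8,791.21 − $835.16 = $7,956.05

$7,956.05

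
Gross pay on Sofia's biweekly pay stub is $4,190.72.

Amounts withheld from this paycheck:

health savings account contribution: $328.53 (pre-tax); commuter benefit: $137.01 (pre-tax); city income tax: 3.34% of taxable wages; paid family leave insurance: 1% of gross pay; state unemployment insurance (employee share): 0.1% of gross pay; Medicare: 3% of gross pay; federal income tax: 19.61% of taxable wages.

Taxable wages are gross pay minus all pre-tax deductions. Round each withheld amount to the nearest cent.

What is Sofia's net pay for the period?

Health savings account contribution: $328.53
Commuter benefit: $137.01
Pre-tax total = $328.53 + $137.01 = $465.54
Taxable wages = $4,190.72 − $465.54 = $3,725.18
Federal income tax: $3,725.18 × 0.1961 = $730.51
City income tax: $3,725.18 × 0.0334 = $124.42
Medicare: $4,190.72 × 0.03 = $125.72
Paid family leave insurance: $4,190.72 × 0.01 = $41.91
State unemployment insurance (employee share): $4,190.72 × 0.001 = $4.19
Total deductions = $328.53 + $137.01 + $730.51 + $124.42 + $125.72 + $41.91 + $4.19 = $1,492.29
Net pay = $4,190.72 − $1,492.29 = $2,698.43

$2,698.43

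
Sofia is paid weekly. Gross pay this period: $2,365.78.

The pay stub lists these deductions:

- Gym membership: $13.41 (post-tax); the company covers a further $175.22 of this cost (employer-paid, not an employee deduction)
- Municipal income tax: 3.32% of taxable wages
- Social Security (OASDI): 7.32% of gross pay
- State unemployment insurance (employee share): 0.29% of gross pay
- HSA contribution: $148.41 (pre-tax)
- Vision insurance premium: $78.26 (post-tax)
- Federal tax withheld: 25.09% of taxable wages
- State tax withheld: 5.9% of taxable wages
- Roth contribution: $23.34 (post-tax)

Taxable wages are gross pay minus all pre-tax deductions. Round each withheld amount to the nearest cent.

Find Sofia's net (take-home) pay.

HSA contribution: $148.41
Taxable wages = $2,365.78 − $148.41 = $2,217.37
Federal tax withheld: $2,217.37 × 0.2509 = $556.34
Municipal income tax: $2,217.37 × 0.0332 = $73.62
State tax withheld: $2,217.37 × 0.059 = $130.82
Social Security (OASDI): $2,365.78 × 0.0732 = $173.18
State unemployment insurance (employee share): $2,365.78 × 0.0029 = $6.86
Gym membership: $13.41
Vision insurance premium: $78.26
Roth contribution: $23.34
(Employer's $175.22 toward gym membership is not withheld from the employee.)
Total deductions = $148.41 + $556.34 + $73.62 + $130.82 + $173.18 + $6.86 + $13.41 + $78.26 + $23.34 = $1,204.24
Net pay = $2,365.78 − $1,204.24 = $1,161.54

$1,161.54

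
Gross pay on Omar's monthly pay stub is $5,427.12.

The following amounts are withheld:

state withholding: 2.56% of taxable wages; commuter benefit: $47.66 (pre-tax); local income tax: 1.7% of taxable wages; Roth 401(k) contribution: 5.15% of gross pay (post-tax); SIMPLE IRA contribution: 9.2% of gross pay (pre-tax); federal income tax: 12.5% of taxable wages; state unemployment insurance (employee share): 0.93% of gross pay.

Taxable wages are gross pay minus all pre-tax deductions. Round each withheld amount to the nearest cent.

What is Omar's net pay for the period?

Commuter benefit: $47.66
SIMPLE IRA contribution: $5,427.12 × 0.092 = $499.30
Pre-tax total = $47.66 + $499.30 = $546.96
Taxable wages = $5,427.12 − $546.96 = $4,880.16
Local income tax: $4,880.16 × 0.017 = $82.96
Federal income tax: $4,880.16 × 0.125 = $610.02
State withholding: $4,880.16 × 0.0256 = $124.93
State unemployment insurance (employee share): $5,427.12 × 0.0093 = $50.47
Roth 401(k) contribution: $5,427.12 × 0.0515 = $279.50
Total deductions = $47.66 + $499.30 + $82.96 + $610.02 + $124.93 + $50.47 + $279.50 = $1,694.84
Net pay = $5,427.12 − $1,694.84 = $3,732.28

$3,732.28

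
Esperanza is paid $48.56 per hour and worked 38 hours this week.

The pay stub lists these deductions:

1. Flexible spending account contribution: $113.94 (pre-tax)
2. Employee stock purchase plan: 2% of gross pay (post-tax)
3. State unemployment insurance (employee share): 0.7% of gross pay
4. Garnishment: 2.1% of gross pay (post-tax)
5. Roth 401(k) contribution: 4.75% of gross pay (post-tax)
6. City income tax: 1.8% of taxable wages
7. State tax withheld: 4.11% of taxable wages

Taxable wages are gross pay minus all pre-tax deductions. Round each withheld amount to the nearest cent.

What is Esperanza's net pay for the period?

$1,452.79

Gross pay: 38 × $48.56 = $1,845.28
Flexible spending account contribution: $113.94
Taxable wages = $1,845.28 − $113.94 = $1,731.34
City income tax: $1,731.34 × 0.018 = $31.16
State tax withheld: $1,731.34 × 0.0411 = $71.16
State unemployment insurance (employee share): $1,845.28 × 0.007 = $12.92
Employee stock purchase plan: $1,845.28 × 0.02 = $36.91
Roth 401(k) contribution: $1,845.28 × 0.0475 = $87.65
Garnishment: $1,845.28 × 0.021 = $38.75
Total deductions = $113.94 + $31.16 + $71.16 + $12.92 + $36.91 + $87.65 + $38.75 = $392.49
Net pay = $1,845.28 − $392.49 = $1,452.79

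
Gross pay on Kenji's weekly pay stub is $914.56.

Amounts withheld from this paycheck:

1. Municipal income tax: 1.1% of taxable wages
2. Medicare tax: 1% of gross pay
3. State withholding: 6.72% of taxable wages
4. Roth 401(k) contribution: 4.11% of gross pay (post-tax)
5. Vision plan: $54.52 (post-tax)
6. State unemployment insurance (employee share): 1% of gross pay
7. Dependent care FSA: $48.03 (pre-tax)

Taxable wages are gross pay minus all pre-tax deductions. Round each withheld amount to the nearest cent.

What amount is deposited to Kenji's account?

Dependent care FSA: $48.03
Taxable wages = $914.56 − $48.03 = $866.53
Municipal income tax: $866.53 × 0.011 = $9.53
State withholding: $866.53 × 0.0672 = $58.23
State unemployment insurance (employee share): $914.56 × 0.01 = $9.15
Medicare tax: $914.56 × 0.01 = $9.15
Vision plan: $54.52
Roth 401(k) contribution: $914.56 × 0.0411 = $37.59
Total deductions = $48.03 + $9.53 + $58.23 + $9.15 + $9.15 + $54.52 + $37.59 = $226.20
Net pay = $914.56 − $226.20 = $688.36

$688.36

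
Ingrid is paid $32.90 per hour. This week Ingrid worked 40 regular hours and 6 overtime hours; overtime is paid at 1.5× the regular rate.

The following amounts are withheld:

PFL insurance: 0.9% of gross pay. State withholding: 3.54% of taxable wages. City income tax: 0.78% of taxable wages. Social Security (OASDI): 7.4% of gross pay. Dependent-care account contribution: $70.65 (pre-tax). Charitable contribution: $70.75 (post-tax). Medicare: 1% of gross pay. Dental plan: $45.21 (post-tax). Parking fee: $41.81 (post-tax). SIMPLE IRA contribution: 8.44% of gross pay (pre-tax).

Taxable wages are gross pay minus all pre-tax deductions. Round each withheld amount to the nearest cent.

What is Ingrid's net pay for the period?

Regular pay: 40 × $32.90 = $1,316.00
Overtime pay: 6 × $32.90 × 1.5 = $296.10
Gross pay = $1,316.00 + $296.10 = $1,612.10
SIMPLE IRA contribution: $1,612.10 × 0.0844 = $136.06
Dependent-care account contribution: $70.65
Pre-tax total = $136.06 + $70.65 = $206.71
Taxable wages = $1,612.10 − $206.71 = $1,405.39
City income tax: $1,405.39 × 0.0078 = $10.96
State withholding: $1,405.39 × 0.0354 = $49.75
Medicare: $1,612.10 × 0.01 = $16.12
Social Security (OASDI): $1,612.10 × 0.074 = $119.30
PFL insurance: $1,612.10 × 0.009 = $14.51
Charitable contribution: $70.75
Parking fee: $41.81
Dental plan: $45.21
Total deductions = $136.06 + $70.65 + $10.96 + $49.75 + $16.12 + $119.30 + $14.51 + $70.75 + $41.81 + $45.21 = $575.12
Net pay = $1,612.10 − $575.12 = $1,036.98

$1,036.98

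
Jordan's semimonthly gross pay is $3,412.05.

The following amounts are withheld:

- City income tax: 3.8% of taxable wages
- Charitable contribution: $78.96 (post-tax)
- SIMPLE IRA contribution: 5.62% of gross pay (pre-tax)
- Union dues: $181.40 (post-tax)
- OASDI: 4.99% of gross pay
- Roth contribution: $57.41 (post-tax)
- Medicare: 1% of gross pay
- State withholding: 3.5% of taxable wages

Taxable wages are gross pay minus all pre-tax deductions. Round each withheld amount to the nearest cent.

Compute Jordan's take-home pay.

$2,463.06

SIMPLE IRA contribution: $3,412.05 × 0.0562 = $191.76
Taxable wages = $3,412.05 − $191.76 = $3,220.29
City income tax: $3,220.29 × 0.038 = $122.37
State withholding: $3,220.29 × 0.035 = $112.71
OASDI: $3,412.05 × 0.0499 = $170.26
Medicare: $3,412.05 × 0.01 = $34.12
Charitable contribution: $78.96
Roth contribution: $57.41
Union dues: $181.40
Total deductions = $191.76 + $122.37 + $112.71 + $170.26 + $34.12 + $78.96 + $57.41 + $181.40 = $948.99
Net pay = $3,412.05 − $948.99 = $2,463.06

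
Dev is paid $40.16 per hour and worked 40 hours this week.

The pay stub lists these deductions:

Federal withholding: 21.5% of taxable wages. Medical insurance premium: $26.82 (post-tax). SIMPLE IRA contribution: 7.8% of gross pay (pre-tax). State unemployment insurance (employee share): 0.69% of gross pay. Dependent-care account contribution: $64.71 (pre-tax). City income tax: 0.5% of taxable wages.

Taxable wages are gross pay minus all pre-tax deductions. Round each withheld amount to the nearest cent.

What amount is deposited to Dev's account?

$1,066.89

Gross pay: 40 × $40.16 = $1,606.40
SIMPLE IRA contribution: $1,606.40 × 0.078 = $125.30
Dependent-care account contribution: $64.71
Pre-tax total = $125.30 + $64.71 = $190.01
Taxable wages = $1,606.40 − $190.01 = $1,416.39
Federal withholding: $1,416.39 × 0.215 = $304.52
City income tax: $1,416.39 × 0.005 = $7.08
State unemployment insurance (employee share): $1,606.40 × 0.0069 = $11.08
Medical insurance premium: $26.82
Total deductions = $125.30 + $64.71 + $304.52 + $7.08 + $11.08 + $26.82 = $539.51
Net pay = $1,606.40 − $539.51 = $1,066.89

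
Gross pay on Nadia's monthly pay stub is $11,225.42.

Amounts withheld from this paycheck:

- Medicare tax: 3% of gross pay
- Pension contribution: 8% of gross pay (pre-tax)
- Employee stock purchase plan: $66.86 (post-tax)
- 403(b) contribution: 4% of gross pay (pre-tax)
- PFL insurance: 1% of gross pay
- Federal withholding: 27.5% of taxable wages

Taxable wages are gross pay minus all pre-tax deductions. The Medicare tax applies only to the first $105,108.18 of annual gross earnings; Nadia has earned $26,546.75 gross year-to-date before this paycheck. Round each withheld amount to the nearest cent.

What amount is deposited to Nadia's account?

$6,645.95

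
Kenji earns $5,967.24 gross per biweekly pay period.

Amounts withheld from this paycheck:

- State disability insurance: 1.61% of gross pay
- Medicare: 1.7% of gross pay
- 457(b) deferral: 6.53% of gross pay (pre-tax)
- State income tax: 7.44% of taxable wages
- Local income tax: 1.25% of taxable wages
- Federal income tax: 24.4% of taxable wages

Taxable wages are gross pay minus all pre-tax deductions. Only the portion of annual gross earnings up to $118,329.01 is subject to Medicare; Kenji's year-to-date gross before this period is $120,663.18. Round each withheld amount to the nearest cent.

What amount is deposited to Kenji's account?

457(b) deferral: $5,967.24 × 0.0653 = $389.66
Taxable wages = $5,967.24 − $389.66 = $5,577.58
Local income tax: $5,577.58 × 0.0125 = $69.72
Federal income tax: $5,577.58 × 0.244 = $1,360.93
State income tax: $5,577.58 × 0.0744 = $414.97
State disability insurance: $5,967.24 × 0.0161 = $96.07
Medicare: annual cap $118,329.01 already reached (YTD $120,663.18), so $0.00
Total deductions = $389.66 + $69.72 + $1,360.93 + $414.97 + $96.07 + $0.00 = $2,331.35
Net pay = $5,967.24 − $2,331.35 = $3,635.89

$3,635.89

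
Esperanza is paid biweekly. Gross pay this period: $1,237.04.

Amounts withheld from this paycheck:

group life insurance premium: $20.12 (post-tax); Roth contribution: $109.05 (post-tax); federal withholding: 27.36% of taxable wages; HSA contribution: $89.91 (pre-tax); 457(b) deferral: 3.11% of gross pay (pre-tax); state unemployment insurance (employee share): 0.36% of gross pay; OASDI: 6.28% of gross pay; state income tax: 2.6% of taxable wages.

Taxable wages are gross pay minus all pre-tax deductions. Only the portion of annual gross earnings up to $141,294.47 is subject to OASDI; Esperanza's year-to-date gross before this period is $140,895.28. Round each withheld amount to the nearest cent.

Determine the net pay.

HSA contribution: $89.91
457(b) deferral: $1,237.04 × 0.0311 = $38.47
Pre-tax total = $89.91 + $38.47 = $128.38
Taxable wages = $1,237.04 − $128.38 = $1,108.66
State income tax: $1,108.66 × 0.026 = $28.83
Federal withholding: $1,108.66 × 0.2736 = $303.33
State unemployment insurance (employee share): $1,237.04 × 0.0036 = $4.45
OASDI: only $141,294.47 − $140,895.28 = $399.19 of this check is subject → $399.19 × 0.0628 = $25.07
Group life insurance premium: $20.12
Roth contribution: $109.05
Total deductions = $89.91 + $38.47 + $28.83 + $303.33 + $4.45 + $25.07 + $20.12 + $109.05 = $619.23
Net pay = $1,237.04 − $619.23 = $617.81

$617.81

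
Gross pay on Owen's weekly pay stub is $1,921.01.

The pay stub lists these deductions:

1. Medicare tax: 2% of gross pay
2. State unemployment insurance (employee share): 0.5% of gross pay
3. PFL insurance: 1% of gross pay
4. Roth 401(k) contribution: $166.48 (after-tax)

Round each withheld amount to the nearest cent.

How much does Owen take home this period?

$1,687.29

Medicare tax: $1,921.01 × 0.02 = $38.42
PFL insurance: $1,921.01 × 0.01 = $19.21
State unemployment insurance (employee share): $1,921.01 × 0.005 = $9.61
Roth 401(k) contribution: $166.48
Total deductions = $38.42 + $19.21 + $9.61 + $166.48 = $233.72
Net pay = $1,921.01 − $233.72 = $1,687.29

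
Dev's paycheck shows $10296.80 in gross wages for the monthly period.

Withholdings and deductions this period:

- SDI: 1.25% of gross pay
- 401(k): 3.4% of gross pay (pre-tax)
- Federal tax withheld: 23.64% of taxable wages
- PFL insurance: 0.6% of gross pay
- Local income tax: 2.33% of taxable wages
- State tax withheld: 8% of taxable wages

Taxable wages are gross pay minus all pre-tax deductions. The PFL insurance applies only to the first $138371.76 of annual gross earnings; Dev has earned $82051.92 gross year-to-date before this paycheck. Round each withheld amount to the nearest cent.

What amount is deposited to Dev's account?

$6377.32

401(k): $10296.80 × 0.034 = $350.09
Taxable wages = $10296.80 − $350.09 = $9946.71
Federal tax withheld: $9946.71 × 0.2364 = $2351.40
State tax withheld: $9946.71 × 0.08 = $795.74
Local income tax: $9946.71 × 0.0233 = $231.76
PFL insurance: cap not yet reached, full $10296.80 is subject → $10296.80 × 0.006 = $61.78
SDI: $10296.80 × 0.0125 = $128.71
Total deductions = $350.09 + $2351.40 + $795.74 + $231.76 + $61.78 + $128.71 = $3919.48
Net pay = $10296.80 − $3919.48 = $6377.32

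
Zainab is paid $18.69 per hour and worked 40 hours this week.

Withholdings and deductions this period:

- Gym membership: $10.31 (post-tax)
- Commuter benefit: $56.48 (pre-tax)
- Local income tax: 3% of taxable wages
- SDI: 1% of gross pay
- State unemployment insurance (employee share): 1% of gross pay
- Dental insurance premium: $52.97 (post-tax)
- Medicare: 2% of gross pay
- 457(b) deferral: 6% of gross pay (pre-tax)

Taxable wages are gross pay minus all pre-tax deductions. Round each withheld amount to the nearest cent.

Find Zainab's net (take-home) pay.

$533.68

Gross pay: 40 × $18.69 = $747.60
Commuter benefit: $56.48
457(b) deferral: $747.60 × 0.06 = $44.86
Pre-tax total = $56.48 + $44.86 = $101.34
Taxable wages = $747.60 − $101.34 = $646.26
Local income tax: $646.26 × 0.03 = $19.39
Medicare: $747.60 × 0.02 = $14.95
State unemployment insurance (employee share): $747.60 × 0.01 = $7.48
SDI: $747.60 × 0.01 = $7.48
Gym membership: $10.31
Dental insurance premium: $52.97
Total deductions = $56.48 + $44.86 + $19.39 + $14.95 + $7.48 + $7.48 + $10.31 + $52.97 = $213.92
Net pay = $747.60 − $213.92 = $533.68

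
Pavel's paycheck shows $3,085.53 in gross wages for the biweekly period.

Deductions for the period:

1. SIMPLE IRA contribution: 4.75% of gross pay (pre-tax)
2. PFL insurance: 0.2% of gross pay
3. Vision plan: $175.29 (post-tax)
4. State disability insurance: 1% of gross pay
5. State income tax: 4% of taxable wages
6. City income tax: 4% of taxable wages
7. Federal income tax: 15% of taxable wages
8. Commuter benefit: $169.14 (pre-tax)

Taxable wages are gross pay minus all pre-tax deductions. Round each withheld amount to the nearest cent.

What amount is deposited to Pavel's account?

$1,920.46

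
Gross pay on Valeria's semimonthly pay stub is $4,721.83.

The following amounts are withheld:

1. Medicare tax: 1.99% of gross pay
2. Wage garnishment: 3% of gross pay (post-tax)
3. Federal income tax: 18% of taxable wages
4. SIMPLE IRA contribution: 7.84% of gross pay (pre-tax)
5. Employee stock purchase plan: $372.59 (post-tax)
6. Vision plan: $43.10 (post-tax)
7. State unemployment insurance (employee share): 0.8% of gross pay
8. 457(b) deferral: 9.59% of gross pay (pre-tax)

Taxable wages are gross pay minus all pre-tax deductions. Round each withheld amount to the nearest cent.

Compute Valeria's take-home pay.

$2,507.96

457(b) deferral: $4,721.83 × 0.0959 = $452.82
SIMPLE IRA contribution: $4,721.83 × 0.0784 = $370.19
Pre-tax total = $452.82 + $370.19 = $823.01
Taxable wages = $4,721.83 − $823.01 = $3,898.82
Federal income tax: $3,898.82 × 0.18 = $701.79
State unemployment insurance (employee share): $4,721.83 × 0.008 = $37.77
Medicare tax: $4,721.83 × 0.0199 = $93.96
Vision plan: $43.10
Employee stock purchase plan: $372.59
Wage garnishment: $4,721.83 × 0.03 = $141.65
Total deductions = $452.82 + $370.19 + $701.79 + $37.77 + $93.96 + $43.10 + $372.59 + $141.65 = $2,213.87
Net pay = $4,721.83 − $2,213.87 = $2,507.96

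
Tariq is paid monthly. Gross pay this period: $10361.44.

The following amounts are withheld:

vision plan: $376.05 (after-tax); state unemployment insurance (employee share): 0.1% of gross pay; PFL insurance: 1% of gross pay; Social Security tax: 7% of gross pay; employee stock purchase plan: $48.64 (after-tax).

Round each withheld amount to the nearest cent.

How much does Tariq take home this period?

PFL insurance: $10361.44 × 0.01 = $103.61
Social Security tax: $10361.44 × 0.07 = $725.30
State unemployment insurance (employee share): $10361.44 × 0.001 = $10.36
Employee stock purchase plan: $48.64
Vision plan: $376.05
Total deductions = $103.61 + $725.30 + $10.36 + $48.64 + $376.05 = $1263.96
Net pay = $10361.44 − $1263.96 = $9097.48

$9097.48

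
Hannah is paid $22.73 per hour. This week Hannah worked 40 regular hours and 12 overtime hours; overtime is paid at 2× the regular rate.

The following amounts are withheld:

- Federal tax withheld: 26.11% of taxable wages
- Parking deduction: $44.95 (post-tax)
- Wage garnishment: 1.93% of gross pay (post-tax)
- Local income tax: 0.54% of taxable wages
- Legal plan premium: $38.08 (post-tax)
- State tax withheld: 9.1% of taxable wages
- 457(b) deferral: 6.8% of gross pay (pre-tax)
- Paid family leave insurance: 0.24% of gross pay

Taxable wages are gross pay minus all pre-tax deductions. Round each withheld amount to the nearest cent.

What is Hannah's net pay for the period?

$756.50

Regular pay: 40 × $22.73 = $909.20
Overtime pay: 12 × $22.73 × 2 = $545.52
Gross pay = $909.20 + $545.52 = $1,454.72
457(b) deferral: $1,454.72 × 0.068 = $98.92
Taxable wages = $1,454.72 − $98.92 = $1,355.80
Local income tax: $1,355.80 × 0.0054 = $7.32
State tax withheld: $1,355.80 × 0.091 = $123.38
Federal tax withheld: $1,355.80 × 0.2611 = $354.00
Paid family leave insurance: $1,454.72 × 0.0024 = $3.49
Legal plan premium: $38.08
Wage garnishment: $1,454.72 × 0.0193 = $28.08
Parking deduction: $44.95
Total deductions = $98.92 + $7.32 + $123.38 + $354.00 + $3.49 + $38.08 + $28.08 + $44.95 = $698.22
Net pay = $1,454.72 − $698.22 = $756.50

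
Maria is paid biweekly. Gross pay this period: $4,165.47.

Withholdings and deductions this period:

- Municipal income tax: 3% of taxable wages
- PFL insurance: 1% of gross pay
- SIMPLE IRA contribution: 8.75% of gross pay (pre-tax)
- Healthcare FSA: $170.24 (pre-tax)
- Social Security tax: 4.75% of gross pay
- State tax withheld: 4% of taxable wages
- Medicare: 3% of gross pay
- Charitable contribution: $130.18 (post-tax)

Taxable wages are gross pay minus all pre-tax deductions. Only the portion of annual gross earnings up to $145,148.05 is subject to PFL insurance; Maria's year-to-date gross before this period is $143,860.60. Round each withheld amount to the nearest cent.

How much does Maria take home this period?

SIMPLE IRA contribution: $4,165.47 × 0.0875 = $364.48
Healthcare FSA: $170.24
Pre-tax total = $364.48 + $170.24 = $534.72
Taxable wages = $4,165.47 − $534.72 = $3,630.75
State tax withheld: $3,630.75 × 0.04 = $145.23
Municipal income tax: $3,630.75 × 0.03 = $108.92
PFL insurance: only $145,148.05 − $143,860.60 = $1,287.45 of this check is subject → $1,287.45 × 0.01 = $12.87
Social Security tax: $4,165.47 × 0.0475 = $197.86
Medicare: $4,165.47 × 0.03 = $124.96
Charitable contribution: $130.18
Total deductions = $364.48 + $170.24 + $145.23 + $108.92 + $12.87 + $197.86 + $124.96 + $130.18 = $1,254.74
Net pay = $4,165.47 − $1,254.74 = $2,910.73

$2,910.73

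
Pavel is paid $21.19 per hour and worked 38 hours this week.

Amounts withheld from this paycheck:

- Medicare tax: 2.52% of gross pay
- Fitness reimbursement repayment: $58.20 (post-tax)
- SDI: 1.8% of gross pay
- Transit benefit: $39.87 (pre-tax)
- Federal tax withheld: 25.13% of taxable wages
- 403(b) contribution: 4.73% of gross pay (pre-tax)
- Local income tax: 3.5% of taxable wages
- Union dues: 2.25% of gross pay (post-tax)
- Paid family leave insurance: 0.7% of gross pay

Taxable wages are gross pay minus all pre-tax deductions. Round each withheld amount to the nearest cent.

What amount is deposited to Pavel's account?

Gross pay: 38 × $21.19 = $805.22
Transit benefit: $39.87
403(b) contribution: $805.22 × 0.0473 = $38.09
Pre-tax total = $39.87 + $38.09 = $77.96
Taxable wages = $805.22 − $77.96 = $727.26
Federal tax withheld: $727.26 × 0.2513 = $182.76
Local income tax: $727.26 × 0.035 = $25.45
Paid family leave insurance: $805.22 × 0.007 = $5.64
Medicare tax: $805.22 × 0.0252 = $20.29
SDI: $805.22 × 0.018 = $14.49
Union dues: $805.22 × 0.0225 = $18.12
Fitness reimbursement repayment: $58.20
Total deductions = $39.87 + $38.09 + $182.76 + $25.45 + $5.64 + $20.29 + $14.49 + $18.12 + $58.20 = $402.91
Net pay = $805.22 − $402.91 = $402.31

$402.31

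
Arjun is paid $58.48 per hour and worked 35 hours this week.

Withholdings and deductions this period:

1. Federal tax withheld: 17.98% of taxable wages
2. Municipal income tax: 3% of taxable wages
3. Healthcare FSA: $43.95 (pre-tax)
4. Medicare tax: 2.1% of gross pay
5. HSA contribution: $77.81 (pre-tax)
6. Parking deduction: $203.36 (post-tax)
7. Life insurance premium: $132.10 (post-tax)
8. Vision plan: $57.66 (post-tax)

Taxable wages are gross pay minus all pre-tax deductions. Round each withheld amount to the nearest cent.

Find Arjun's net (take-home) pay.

Gross pay: 35 × $58.48 = $2,046.80
Healthcare FSA: $43.95
HSA contribution: $77.81
Pre-tax total = $43.95 + $77.81 = $121.76
Taxable wages = $2,046.80 − $121.76 = $1,925.04
Federal tax withheld: $1,925.04 × 0.1798 = $346.12
Municipal income tax: $1,925.04 × 0.03 = $57.75
Medicare tax: $2,046.80 × 0.021 = $42.98
Parking deduction: $203.36
Life insurance premium: $132.10
Vision plan: $57.66
Total deductions = $43.95 + $77.81 + $346.12 + $57.75 + $42.98 + $203.36 + $132.10 + $57.66 = $961.73
Net pay = $2,046.80 − $961.73 = $1,085.07

$1,085.07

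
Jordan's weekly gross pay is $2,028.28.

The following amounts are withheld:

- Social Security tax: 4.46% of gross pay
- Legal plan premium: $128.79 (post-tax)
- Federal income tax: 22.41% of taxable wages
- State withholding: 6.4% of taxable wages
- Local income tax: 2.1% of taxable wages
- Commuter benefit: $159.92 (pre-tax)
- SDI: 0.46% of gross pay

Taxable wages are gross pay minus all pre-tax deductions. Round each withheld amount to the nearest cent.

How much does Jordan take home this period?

Commuter benefit: $159.92
Taxable wages = $2,028.28 − $159.92 = $1,868.36
Federal income tax: $1,868.36 × 0.2241 = $418.70
Local income tax: $1,868.36 × 0.021 = $39.24
State withholding: $1,868.36 × 0.064 = $119.58
SDI: $2,028.28 × 0.0046 = $9.33
Social Security tax: $2,028.28 × 0.0446 = $90.46
Legal plan premium: $128.79
Total deductions = $159.92 + $418.70 + $39.24 + $119.58 + $9.33 + $90.46 + $128.79 = $966.02
Net pay = $2,028.28 − $966.02 = $1,062.26

$1,062.26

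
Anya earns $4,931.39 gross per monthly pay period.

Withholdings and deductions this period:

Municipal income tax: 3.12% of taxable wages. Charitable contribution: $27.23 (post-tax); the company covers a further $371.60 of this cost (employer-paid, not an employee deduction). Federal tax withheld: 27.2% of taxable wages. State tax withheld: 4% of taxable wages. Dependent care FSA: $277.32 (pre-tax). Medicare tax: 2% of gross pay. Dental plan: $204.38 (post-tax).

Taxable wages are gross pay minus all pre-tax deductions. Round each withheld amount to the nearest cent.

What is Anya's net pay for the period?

Dependent care FSA: $277.32
Taxable wages = $4,931.39 − $277.32 = $4,654.07
Federal tax withheld: $4,654.07 × 0.272 = $1,265.91
Municipal income tax: $4,654.07 × 0.0312 = $145.21
State tax withheld: $4,654.07 × 0.04 = $186.16
Medicare tax: $4,931.39 × 0.02 = $98.63
Dental plan: $204.38
Charitable contribution: $27.23
(Employer's $371.60 toward charitable contribution is not withheld from the employee.)
Total deductions = $277.32 + $1,265.91 + $145.21 + $186.16 + $98.63 + $204.38 + $27.23 = $2,204.84
Net pay = $4,931.39 − $2,204.84 = $2,726.55

$2,726.55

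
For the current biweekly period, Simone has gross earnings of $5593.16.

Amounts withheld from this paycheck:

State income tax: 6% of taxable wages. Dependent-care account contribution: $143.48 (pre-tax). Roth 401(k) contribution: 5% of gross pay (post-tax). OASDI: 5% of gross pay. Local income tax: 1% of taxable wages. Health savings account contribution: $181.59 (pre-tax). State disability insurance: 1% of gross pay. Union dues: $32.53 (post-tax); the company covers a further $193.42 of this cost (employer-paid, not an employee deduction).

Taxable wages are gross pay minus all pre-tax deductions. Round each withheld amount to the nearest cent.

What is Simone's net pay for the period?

Dependent-care account contribution: $143.48
Health savings account contribution: $181.59
Pre-tax total = $143.48 + $181.59 = $325.07
Taxable wages = $5593.16 − $325.07 = $5268.09
State income tax: $5268.09 × 0.06 = $316.09
Local income tax: $5268.09 × 0.01 = $52.68
OASDI: $5593.16 × 0.05 = $279.66
State disability insurance: $5593.16 × 0.01 = $55.93
Roth 401(k) contribution: $5593.16 × 0.05 = $279.66
Union dues: $32.53
(Employer's $193.42 toward union dues is not withheld from the employee.)
Total deductions = $143.48 + $181.59 + $316.09 + $52.68 + $279.66 + $55.93 + $279.66 + $32.53 = $1341.62
Net pay = $5593.16 − $1341.62 = $4251.54

$4251.54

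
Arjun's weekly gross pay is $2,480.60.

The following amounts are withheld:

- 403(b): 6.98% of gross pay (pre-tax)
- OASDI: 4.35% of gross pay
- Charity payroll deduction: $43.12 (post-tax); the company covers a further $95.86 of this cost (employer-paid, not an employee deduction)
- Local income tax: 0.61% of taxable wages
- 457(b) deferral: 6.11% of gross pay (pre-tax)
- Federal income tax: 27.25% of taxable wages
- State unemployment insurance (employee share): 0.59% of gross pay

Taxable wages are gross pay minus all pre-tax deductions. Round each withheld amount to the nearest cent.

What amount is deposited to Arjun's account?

403(b): $2,480.60 × 0.0698 = $173.15
457(b) deferral: $2,480.60 × 0.0611 = $151.56
Pre-tax total = $173.15 + $151.56 = $324.71
Taxable wages = $2,480.60 − $324.71 = $2,155.89
Local income tax: $2,155.89 × 0.0061 = $13.15
Federal income tax: $2,155.89 × 0.2725 = $587.48
OASDI: $2,480.60 × 0.0435 = $107.91
State unemployment insurance (employee share): $2,480.60 × 0.0059 = $14.64
Charity payroll deduction: $43.12
(Employer's $95.86 toward charity payroll deduction is not withheld from the employee.)
Total deductions = $173.15 + $151.56 + $13.15 + $587.48 + $107.91 + $14.64 + $43.12 = $1,091.01
Net pay = $2,480.60 − $1,091.01 = $1,389.59

$1,389.59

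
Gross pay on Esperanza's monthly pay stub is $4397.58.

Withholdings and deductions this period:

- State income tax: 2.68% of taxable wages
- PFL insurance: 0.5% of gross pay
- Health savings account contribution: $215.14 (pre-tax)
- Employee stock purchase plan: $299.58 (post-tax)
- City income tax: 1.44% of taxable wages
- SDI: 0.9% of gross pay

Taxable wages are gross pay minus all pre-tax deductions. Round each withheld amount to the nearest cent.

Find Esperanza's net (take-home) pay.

Health savings account contribution: $215.14
Taxable wages = $4397.58 − $215.14 = $4182.44
City income tax: $4182.44 × 0.0144 = $60.23
State income tax: $4182.44 × 0.0268 = $112.09
PFL insurance: $4397.58 × 0.005 = $21.99
SDI: $4397.58 × 0.009 = $39.58
Employee stock purchase plan: $299.58
Total deductions = $215.14 + $60.23 + $112.09 + $21.99 + $39.58 + $299.58 = $748.61
Net pay = $4397.58 − $748.61 = $3648.97

$3648.97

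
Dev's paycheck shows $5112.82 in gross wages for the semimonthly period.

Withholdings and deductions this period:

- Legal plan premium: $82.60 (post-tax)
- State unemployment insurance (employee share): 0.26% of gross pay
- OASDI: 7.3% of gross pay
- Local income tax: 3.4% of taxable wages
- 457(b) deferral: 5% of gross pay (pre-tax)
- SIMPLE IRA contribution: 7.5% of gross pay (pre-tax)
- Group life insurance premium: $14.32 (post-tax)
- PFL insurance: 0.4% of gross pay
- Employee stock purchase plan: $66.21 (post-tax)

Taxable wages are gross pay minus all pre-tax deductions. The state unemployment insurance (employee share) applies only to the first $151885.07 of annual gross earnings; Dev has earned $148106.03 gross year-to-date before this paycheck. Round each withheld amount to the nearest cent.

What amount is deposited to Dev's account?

$3754.96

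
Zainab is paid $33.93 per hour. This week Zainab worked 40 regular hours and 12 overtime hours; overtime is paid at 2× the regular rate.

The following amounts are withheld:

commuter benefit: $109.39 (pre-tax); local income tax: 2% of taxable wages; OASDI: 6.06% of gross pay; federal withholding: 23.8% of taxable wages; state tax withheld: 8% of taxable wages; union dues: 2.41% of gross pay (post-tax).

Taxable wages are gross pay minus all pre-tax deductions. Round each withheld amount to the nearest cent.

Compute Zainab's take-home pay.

Regular pay: 40 × $33.93 = $1,357.20
Overtime pay: 12 × $33.93 × 2 = $814.32
Gross pay = $1,357.20 + $814.32 = $2,171.52
Commuter benefit: $109.39
Taxable wages = $2,171.52 − $109.39 = $2,062.13
Federal withholding: $2,062.13 × 0.238 = $490.79
State tax withheld: $2,062.13 × 0.08 = $164.97
Local income tax: $2,062.13 × 0.02 = $41.24
OASDI: $2,171.52 × 0.0606 = $131.59
Union dues: $2,171.52 × 0.0241 = $52.33
Total deductions = $109.39 + $490.79 + $164.97 + $41.24 + $131.59 + $52.33 = $990.31
Net pay = $2,171.52 − $990.31 = $1,181.21

$1,181.21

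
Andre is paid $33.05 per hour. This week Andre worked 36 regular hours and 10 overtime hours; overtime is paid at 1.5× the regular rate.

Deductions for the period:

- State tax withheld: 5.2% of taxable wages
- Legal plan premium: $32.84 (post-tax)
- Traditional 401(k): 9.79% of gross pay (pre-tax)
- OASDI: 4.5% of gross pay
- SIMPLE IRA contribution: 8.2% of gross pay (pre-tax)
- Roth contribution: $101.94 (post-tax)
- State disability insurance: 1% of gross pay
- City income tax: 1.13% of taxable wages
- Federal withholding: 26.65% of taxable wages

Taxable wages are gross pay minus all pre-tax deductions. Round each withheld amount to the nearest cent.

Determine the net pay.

$698.93

Regular pay: 36 × $33.05 = $1,189.80
Overtime pay: 10 × $33.05 × 1.5 = $495.75
Gross pay = $1,189.80 + $495.75 = $1,685.55
SIMPLE IRA contribution: $1,685.55 × 0.082 = $138.22
Traditional 401(k): $1,685.55 × 0.0979 = $165.02
Pre-tax total = $138.22 + $165.02 = $303.24
Taxable wages = $1,685.55 − $303.24 = $1,382.31
State tax withheld: $1,382.31 × 0.052 = $71.88
City income tax: $1,382.31 × 0.0113 = $15.62
Federal withholding: $1,382.31 × 0.2665 = $368.39
State disability insurance: $1,685.55 × 0.01 = $16.86
OASDI: $1,685.55 × 0.045 = $75.85
Legal plan premium: $32.84
Roth contribution: $101.94
Total deductions = $138.22 + $165.02 + $71.88 + $15.62 + $368.39 + $16.86 + $75.85 + $32.84 + $101.94 = $986.62
Net pay = $1,685.55 − $986.62 = $698.93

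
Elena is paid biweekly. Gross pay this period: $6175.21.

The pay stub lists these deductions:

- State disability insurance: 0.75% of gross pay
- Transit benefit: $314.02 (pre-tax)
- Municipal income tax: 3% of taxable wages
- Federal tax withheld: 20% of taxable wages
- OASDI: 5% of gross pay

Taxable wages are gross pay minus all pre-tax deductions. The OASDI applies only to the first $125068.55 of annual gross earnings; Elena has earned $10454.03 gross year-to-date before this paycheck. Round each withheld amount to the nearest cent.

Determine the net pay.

$4158.04

Transit benefit: $314.02
Taxable wages = $6175.21 − $314.02 = $5861.19
Federal tax withheld: $5861.19 × 0.2 = $1172.24
Municipal income tax: $5861.19 × 0.03 = $175.84
OASDI: cap not yet reached, full $6175.21 is subject → $6175.21 × 0.05 = $308.76
State disability insurance: $6175.21 × 0.0075 = $46.31
Total deductions = $314.02 + $1172.24 + $175.84 + $308.76 + $46.31 = $2017.17
Net pay = $6175.21 − $2017.17 = $4158.04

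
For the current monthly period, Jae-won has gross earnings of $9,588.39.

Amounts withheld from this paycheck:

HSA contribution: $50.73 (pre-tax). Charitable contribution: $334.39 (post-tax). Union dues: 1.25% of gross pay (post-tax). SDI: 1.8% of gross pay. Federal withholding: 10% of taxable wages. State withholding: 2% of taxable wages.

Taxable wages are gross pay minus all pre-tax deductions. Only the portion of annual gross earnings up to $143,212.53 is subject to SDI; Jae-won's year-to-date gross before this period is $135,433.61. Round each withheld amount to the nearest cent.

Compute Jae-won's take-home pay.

$7,798.88

HSA contribution: $50.73
Taxable wages = $9,588.39 − $50.73 = $9,537.66
State withholding: $9,537.66 × 0.02 = $190.75
Federal withholding: $9,537.66 × 0.1 = $953.77
SDI: only $143,212.53 − $135,433.61 = $7,778.92 of this check is subject → $7,778.92 × 0.018 = $140.02
Union dues: $9,588.39 × 0.0125 = $119.85
Charitable contribution: $334.39
Total deductions = $50.73 + $190.75 + $953.77 + $140.02 + $119.85 + $334.39 = $1,789.51
Net pay = $9,588.39 − $1,789.51 = $7,798.88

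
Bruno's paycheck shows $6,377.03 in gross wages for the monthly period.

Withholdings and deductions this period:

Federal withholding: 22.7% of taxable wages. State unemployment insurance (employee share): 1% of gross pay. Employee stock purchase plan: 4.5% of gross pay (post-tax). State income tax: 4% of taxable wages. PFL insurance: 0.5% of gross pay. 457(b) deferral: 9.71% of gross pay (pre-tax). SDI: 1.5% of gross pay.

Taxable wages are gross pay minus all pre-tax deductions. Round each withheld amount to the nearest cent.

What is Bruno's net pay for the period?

$3,742.19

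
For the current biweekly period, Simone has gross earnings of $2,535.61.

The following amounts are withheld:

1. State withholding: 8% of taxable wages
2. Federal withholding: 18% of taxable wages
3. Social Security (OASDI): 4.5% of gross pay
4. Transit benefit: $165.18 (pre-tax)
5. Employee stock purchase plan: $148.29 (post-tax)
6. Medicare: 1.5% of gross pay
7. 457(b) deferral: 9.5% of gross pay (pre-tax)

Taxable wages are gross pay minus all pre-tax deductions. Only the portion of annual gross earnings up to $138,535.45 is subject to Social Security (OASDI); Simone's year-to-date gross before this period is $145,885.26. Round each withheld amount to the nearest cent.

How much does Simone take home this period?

Transit benefit: $165.18
457(b) deferral: $2,535.61 × 0.095 = $240.88
Pre-tax total = $165.18 + $240.88 = $406.06
Taxable wages = $2,535.61 − $406.06 = $2,129.55
State withholding: $2,129.55 × 0.08 = $170.36
Federal withholding: $2,129.55 × 0.18 = $383.32
Social Security (OASDI): annual cap $138,535.45 already reached (YTD $145,885.26), so $0.00
Medicare: $2,535.61 × 0.015 = $38.03
Employee stock purchase plan: $148.29
Total deductions = $165.18 + $240.88 + $170.36 + $383.32 + $0.00 + $38.03 + $148.29 = $1,146.06
Net pay = $2,535.61 − $1,146.06 = $1,389.55

$1,389.55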